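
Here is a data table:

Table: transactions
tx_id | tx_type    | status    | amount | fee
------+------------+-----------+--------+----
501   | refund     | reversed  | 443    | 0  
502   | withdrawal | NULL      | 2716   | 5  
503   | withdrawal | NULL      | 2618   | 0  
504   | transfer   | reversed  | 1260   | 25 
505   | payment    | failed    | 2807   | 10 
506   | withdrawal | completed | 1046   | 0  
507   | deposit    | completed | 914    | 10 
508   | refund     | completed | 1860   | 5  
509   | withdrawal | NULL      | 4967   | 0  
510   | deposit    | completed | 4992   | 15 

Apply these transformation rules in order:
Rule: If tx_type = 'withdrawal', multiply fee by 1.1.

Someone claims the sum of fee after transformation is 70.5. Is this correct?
Yes, the result is correct.

Step 1: Calculate the correct sum after transformation
Step 2: Apply multiplier 1.1 to records where tx_type = 'withdrawal'
Step 3: Correct result = 70.5
Step 4: Claimed result = 70.5
Step 5: 70.5 = 70.5 ✓
Conclusion: The claimed result is correct.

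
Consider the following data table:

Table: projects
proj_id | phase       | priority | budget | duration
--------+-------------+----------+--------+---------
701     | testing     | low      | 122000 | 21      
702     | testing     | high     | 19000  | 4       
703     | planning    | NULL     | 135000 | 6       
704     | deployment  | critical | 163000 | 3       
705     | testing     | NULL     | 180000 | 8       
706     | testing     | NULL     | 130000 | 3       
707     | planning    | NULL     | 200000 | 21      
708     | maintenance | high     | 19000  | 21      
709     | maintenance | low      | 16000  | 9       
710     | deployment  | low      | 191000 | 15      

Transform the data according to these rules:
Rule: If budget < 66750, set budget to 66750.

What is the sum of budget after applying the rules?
1321250

Step 1: 3 records have budget < 66750
Step 2: These records originally summed to 54000
Step 3: After setting to minimum: 3 × 66750 = 200250
Step 4: Unaffected records sum: 1121000
Step 5: Final sum = 200250 + 1121000 = 1321250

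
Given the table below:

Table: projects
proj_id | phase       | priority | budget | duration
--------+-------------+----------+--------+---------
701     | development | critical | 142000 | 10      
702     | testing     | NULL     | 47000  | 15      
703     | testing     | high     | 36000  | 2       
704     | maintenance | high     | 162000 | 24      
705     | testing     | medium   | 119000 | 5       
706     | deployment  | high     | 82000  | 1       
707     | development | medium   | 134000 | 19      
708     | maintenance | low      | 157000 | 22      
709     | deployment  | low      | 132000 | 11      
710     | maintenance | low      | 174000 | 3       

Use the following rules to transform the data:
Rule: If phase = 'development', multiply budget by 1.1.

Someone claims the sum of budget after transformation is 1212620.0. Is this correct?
No, the correct result is 1212600.0.

Step 1: Calculate the correct sum after transformation
Step 2: Apply multiplier 1.1 to records where phase = 'development'
Step 3: Correct result = 1212600.0
Step 4: Claimed result = 1212620.0
Step 5: 1212600.0 ≠ 1212620.0
Conclusion: The claimed result is incorrect. The correct answer is 1212600.0.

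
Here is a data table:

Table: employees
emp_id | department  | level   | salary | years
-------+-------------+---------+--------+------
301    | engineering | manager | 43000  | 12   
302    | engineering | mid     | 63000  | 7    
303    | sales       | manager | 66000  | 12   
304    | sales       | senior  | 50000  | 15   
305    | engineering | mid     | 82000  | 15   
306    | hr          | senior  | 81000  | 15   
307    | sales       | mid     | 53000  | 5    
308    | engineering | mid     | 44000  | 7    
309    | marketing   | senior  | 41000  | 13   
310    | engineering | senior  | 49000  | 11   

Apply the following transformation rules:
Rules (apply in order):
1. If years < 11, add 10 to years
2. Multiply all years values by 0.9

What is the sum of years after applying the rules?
127.8

Step 1: Apply Rule 1 - Add 10 to records with years < 11
  - 3 records affected: 19 + (3 × 10) = 49
  - Unaffected records: 93
  - Sum after Rule 1: 142
Step 2: Apply Rule 2 - Multiply all by 0.9
  - 142 × 0.9 = 127.8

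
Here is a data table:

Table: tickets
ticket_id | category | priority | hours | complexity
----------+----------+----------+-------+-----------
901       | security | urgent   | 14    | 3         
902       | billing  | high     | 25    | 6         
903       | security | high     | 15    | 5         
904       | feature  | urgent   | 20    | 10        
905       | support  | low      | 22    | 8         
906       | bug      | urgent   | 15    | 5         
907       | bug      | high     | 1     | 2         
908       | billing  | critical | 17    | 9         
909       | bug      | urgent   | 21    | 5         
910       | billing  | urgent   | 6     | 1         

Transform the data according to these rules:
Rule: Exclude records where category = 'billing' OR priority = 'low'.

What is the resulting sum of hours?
86

Step 1: Find records where category = 'billing' OR priority = 'low'
Step 2: 4 records match, summing to 70
Step 3: Original sum: 156
Step 4: Remaining sum = 156 - 70 = 86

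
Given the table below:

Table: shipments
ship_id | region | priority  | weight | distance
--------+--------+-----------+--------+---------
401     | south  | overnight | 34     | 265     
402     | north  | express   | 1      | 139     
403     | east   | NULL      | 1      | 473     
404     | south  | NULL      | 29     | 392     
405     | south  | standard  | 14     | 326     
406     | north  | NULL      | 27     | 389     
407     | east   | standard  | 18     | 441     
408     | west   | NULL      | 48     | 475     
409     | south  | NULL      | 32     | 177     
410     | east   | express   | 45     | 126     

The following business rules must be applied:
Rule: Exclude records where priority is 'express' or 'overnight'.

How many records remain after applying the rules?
7

Step 1: Count records to exclude
  - 2 (express) + 1 (overnight) = 3 records
Step 2: Total records: 10
Step 3: Remaining = 10 - 3 = 7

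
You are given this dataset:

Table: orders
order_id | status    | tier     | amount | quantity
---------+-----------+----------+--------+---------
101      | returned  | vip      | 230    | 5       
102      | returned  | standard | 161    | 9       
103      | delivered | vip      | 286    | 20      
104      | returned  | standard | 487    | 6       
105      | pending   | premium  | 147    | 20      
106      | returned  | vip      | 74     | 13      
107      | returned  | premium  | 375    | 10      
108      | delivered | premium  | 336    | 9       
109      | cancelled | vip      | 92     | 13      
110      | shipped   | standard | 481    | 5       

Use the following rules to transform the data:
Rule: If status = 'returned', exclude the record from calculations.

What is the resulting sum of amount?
1342

Step 1: Identify records where status = 'returned'
Step 2: The excluded records sum to 1327
Step 3: Original total amount = 2669
Step 4: Remaining total = 2669 - 1327 = 1342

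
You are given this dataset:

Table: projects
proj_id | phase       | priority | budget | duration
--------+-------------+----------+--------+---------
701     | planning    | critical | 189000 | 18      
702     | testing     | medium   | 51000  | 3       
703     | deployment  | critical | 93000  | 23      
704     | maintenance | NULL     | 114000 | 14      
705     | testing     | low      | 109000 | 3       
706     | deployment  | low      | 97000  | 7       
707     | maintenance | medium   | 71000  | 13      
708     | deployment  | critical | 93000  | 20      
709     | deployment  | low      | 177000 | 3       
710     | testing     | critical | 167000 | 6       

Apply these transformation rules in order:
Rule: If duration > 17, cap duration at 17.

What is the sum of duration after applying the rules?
100

Step 1: 3 records have duration > 17
Step 2: These records originally summed to 61
Step 3: After capping: 3 × 17 = 51
Step 4: Unaffected records sum: 49
Step 5: Final sum = 51 + 49 = 100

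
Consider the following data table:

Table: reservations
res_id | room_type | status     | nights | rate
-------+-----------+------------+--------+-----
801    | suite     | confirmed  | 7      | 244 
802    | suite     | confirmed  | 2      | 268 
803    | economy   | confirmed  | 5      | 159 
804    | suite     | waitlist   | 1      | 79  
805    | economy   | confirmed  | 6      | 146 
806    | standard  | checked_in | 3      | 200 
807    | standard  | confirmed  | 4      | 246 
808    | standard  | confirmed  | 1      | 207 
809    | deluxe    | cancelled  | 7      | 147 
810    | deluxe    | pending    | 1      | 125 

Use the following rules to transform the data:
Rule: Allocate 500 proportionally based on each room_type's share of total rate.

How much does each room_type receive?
deluxe: 74.68, economy: 83.75, standard: 179.3, suite: 162.27

Step 1: Calculate total rate = 1821
Step 2: Calculate each room_type's proportion:
  deluxe: 272/1821 = 14.94% → 74.68
  economy: 305/1821 = 16.75% → 83.75
  standard: 653/1821 = 35.86% → 179.3
  suite: 591/1821 = 32.45% → 162.27
Step 3: Verify: sum of allocations ≈ 500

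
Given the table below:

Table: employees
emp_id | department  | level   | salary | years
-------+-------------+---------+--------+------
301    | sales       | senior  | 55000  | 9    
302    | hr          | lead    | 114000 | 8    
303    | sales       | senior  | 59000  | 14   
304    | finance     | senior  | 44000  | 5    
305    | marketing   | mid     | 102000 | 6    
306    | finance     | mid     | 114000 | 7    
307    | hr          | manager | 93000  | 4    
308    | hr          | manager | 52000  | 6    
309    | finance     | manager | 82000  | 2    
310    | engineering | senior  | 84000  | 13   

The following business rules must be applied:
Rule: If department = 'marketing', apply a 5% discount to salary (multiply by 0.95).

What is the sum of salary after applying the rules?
793900.0

Step 1: Records with department = 'marketing' have total salary = 102000
Step 2: Apply multiplier: 102000 × 0.95 = 96900.0
Step 3: Other records total: 697000
Step 4: Final sum = 96900.0 + 697000 = 793900.0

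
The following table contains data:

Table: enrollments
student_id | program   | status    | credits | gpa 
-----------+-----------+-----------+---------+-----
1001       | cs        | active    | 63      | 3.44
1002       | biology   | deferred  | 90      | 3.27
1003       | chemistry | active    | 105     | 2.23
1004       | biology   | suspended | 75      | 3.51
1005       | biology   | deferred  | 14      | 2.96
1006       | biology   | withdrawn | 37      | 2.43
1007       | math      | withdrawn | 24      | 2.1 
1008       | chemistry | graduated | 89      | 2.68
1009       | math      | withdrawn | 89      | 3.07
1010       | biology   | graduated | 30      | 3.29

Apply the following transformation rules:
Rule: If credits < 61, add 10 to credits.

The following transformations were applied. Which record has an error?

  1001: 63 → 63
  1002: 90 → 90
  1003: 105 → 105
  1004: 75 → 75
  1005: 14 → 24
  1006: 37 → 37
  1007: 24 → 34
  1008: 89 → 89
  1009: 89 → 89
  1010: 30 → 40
Record 1006 has an error. The correct transformed value should be 47, not 37.

Step 1: Check each record against the rule
Step 2: Record 1006 has credits = 37
Step 3: Since 37 < 61, the bonus should have been applied
Step 4: Correct value = 47, but claimed value = 37
Conclusion: Record 1006 has the error.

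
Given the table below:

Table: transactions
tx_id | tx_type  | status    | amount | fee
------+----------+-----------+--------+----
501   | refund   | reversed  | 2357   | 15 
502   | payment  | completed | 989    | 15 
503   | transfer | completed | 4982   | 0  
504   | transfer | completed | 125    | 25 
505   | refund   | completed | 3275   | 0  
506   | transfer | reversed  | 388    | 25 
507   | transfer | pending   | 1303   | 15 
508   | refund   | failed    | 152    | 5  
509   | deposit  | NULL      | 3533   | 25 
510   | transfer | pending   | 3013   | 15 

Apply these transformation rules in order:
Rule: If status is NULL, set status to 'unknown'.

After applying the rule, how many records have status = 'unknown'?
1

Step 1: Count records where status IS NULL
Step 2: Found 1 records with NULL status
Step 3: These records will have status set to 'unknown'
Step 4: Records already having status = 'unknown': 0
Step 5: Answer: 1 + 0 = 1 records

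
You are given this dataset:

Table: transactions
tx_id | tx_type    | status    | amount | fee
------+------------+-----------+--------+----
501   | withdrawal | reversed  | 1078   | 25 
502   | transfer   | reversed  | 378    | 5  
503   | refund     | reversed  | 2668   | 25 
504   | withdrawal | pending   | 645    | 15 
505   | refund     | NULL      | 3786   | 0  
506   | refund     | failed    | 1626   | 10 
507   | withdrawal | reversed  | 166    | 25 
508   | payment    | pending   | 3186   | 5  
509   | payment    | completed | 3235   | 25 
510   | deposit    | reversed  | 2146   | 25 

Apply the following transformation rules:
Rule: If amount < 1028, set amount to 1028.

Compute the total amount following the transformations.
20809

Step 1: 3 records have amount < 1028
Step 2: These records originally summed to 1189
Step 3: After setting to minimum: 3 × 1028 = 3084
Step 4: Unaffected records sum: 17725
Step 5: Final sum = 3084 + 17725 = 20809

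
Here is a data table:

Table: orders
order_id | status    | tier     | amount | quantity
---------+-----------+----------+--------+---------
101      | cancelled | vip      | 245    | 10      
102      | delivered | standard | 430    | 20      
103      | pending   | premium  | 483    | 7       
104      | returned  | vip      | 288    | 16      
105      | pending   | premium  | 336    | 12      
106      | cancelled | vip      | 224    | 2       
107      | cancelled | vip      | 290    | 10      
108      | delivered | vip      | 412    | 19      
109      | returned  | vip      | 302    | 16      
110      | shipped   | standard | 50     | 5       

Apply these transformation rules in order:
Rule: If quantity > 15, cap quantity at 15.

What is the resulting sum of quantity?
106

Step 1: 4 records have quantity > 15
Step 2: These records originally summed to 71
Step 3: After capping: 4 × 15 = 60
Step 4: Unaffected records sum: 46
Step 5: Final sum = 60 + 46 = 106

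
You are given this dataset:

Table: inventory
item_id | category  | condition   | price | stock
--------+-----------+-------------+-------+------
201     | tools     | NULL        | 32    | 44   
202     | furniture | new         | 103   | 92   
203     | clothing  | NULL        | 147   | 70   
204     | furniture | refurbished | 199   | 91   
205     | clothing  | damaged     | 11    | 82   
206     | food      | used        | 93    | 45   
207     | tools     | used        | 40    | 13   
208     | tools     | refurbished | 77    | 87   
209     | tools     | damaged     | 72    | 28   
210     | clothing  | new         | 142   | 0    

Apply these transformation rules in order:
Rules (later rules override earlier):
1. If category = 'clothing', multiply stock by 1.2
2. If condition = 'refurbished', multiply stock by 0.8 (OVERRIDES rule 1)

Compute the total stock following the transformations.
546.8

Step 1: Rule 2 takes priority for records with condition = 'refurbished'
  - 2 records: 178 × 0.8 = 142.4
Step 2: Rule 1 applies to remaining records with category = 'clothing'
  - 3 records: 152 × 1.2 = 182.4
Step 3: Other records unchanged: 222
Step 4: Final sum = 142.4 + 182.4 + 222 = 546.8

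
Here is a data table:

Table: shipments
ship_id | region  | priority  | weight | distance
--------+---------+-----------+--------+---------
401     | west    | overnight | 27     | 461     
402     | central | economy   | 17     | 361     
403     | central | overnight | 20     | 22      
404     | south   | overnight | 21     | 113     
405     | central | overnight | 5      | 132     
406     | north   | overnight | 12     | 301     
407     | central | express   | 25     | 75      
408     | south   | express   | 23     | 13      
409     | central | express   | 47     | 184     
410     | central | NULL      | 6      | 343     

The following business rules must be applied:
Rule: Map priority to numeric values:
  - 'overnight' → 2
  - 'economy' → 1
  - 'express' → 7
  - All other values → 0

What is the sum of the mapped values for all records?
32

Step 1: Apply mapping to each record
Step 2: Count by status:
  'overnight': 5 records × 2 = 10
  'economy': 1 records × 1 = 1
  'express': 3 records × 7 = 21
Step 3: Sum all mapped values = 32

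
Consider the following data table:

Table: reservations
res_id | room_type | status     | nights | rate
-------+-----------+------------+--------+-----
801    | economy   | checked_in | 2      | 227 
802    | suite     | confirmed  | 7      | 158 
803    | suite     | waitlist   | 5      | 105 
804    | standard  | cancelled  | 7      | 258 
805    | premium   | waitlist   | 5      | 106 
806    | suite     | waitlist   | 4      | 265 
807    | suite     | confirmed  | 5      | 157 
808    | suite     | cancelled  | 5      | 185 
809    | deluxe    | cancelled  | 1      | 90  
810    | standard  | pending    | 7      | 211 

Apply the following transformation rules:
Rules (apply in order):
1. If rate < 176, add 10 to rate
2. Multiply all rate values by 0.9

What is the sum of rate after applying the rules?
1630.8

Step 1: Apply Rule 1 - Add 10 to records with rate < 176
  - 5 records affected: 616 + (5 × 10) = 666
  - Unaffected records: 1146
  - Sum after Rule 1: 1812
Step 2: Apply Rule 2 - Multiply all by 0.9
  - 1812 × 0.9 = 1630.8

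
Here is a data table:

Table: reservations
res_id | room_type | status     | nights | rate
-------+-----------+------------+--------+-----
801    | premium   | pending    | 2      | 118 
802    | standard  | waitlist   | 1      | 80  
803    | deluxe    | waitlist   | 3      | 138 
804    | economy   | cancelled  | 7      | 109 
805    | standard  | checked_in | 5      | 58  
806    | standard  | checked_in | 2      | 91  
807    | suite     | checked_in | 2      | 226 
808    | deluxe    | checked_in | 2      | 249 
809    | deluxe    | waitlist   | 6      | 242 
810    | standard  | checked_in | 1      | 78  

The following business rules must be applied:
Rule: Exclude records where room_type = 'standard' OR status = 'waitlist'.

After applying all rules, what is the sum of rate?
702

Step 1: Find records where room_type = 'standard' OR status = 'waitlist'
Step 2: 6 records match, summing to 687
Step 3: Original sum: 1389
Step 4: Remaining sum = 1389 - 687 = 702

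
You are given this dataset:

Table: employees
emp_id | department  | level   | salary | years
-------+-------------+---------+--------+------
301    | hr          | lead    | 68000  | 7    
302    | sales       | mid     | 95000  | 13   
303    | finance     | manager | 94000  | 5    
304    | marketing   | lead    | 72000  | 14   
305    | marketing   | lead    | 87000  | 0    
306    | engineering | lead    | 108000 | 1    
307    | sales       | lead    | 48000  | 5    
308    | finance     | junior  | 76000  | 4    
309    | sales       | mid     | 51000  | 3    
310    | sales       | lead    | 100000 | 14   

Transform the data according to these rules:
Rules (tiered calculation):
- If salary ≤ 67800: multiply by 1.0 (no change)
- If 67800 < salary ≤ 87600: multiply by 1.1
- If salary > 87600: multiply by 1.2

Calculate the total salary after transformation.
908700.0

Step 1: Tier 1 (salary ≤ 67800): 2 records, sum = 99000 × 1.0 = 99000.0
Step 2: Tier 2 (67800 < salary ≤ 87600): 4 records, sum = 303000 × 1.1 = 333300.0
Step 3: Tier 3 (salary > 87600): 4 records, sum = 397000 × 1.2 = 476400.0
Step 4: Final sum = 99000.0 + 333300.0 + 476400.0 = 908700.0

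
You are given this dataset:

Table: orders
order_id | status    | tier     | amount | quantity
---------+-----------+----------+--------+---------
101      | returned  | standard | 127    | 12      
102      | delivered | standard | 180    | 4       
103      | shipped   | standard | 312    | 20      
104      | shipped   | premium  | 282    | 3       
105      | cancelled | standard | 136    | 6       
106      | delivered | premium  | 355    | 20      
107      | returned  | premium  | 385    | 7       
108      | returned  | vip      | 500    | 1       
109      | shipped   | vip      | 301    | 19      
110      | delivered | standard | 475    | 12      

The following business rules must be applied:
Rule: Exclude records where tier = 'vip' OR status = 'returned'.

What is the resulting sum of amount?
1740

Step 1: Find records where tier = 'vip' OR status = 'returned'
Step 2: 4 records match, summing to 1313
Step 3: Original sum: 3053
Step 4: Remaining sum = 3053 - 1313 = 1740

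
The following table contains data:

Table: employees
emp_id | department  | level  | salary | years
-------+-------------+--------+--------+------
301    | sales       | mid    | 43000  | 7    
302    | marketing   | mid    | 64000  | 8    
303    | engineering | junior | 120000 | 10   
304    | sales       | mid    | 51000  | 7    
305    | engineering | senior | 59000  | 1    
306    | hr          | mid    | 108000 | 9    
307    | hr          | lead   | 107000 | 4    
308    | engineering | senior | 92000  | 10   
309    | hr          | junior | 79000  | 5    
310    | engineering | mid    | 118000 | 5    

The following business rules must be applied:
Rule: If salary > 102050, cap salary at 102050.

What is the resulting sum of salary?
796200

Step 1: 4 records have salary > 102050
Step 2: These records originally summed to 453000
Step 3: After capping: 4 × 102050 = 408200
Step 4: Unaffected records sum: 388000
Step 5: Final sum = 408200 + 388000 = 796200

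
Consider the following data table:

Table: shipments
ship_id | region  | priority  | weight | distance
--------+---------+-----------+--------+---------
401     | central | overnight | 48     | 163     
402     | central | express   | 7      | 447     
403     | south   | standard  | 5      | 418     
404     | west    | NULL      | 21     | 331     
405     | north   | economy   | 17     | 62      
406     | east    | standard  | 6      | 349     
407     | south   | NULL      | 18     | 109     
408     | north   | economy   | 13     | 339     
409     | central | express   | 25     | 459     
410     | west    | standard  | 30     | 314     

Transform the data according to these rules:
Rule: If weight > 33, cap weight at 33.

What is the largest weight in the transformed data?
33

Step 1: Original maximum weight = 48
Step 2: Apply cap at 33
Step 3: 1 records had weight > 33 and were capped
Step 4: Maximum after transformation = 33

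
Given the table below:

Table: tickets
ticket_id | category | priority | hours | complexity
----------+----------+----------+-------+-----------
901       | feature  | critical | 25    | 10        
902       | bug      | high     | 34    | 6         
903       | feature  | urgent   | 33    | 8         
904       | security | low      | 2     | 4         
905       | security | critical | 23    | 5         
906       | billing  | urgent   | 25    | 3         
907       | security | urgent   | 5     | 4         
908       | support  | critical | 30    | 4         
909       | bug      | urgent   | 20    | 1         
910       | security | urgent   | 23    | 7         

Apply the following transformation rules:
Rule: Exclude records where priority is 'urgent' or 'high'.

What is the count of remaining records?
4

Step 1: Count records to exclude
  - 5 (urgent) + 1 (high) = 6 records
Step 2: Total records: 10
Step 3: Remaining = 10 - 6 = 4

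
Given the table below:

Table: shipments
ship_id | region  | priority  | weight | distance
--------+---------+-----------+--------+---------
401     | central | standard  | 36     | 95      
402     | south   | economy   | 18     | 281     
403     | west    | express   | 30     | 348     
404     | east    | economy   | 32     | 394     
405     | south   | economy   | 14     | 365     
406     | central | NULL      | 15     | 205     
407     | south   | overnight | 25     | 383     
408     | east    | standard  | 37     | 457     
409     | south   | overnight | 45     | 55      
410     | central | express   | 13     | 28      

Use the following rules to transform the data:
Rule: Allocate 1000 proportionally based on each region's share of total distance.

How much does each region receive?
central: 125.62, east: 325.93, south: 415.17, west: 133.28

Step 1: Calculate total distance = 2611
Step 2: Calculate each region's proportion:
  central: 328/2611 = 12.56% → 125.62
  east: 851/2611 = 32.59% → 325.93
  south: 1084/2611 = 41.52% → 415.17
  west: 348/2611 = 13.33% → 133.28
Step 3: Verify: sum of allocations ≈ 1000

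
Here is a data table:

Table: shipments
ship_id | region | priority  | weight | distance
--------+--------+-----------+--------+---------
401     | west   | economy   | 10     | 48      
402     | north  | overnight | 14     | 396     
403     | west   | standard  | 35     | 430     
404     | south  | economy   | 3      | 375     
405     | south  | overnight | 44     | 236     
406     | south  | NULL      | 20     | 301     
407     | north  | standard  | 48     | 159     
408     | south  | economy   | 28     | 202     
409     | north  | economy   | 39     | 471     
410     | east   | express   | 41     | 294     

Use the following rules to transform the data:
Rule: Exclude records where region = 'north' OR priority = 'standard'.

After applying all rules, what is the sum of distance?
1456

Step 1: Find records where region = 'north' OR priority = 'standard'
Step 2: 4 records match, summing to 1456
Step 3: Original sum: 2912
Step 4: Remaining sum = 2912 - 1456 = 1456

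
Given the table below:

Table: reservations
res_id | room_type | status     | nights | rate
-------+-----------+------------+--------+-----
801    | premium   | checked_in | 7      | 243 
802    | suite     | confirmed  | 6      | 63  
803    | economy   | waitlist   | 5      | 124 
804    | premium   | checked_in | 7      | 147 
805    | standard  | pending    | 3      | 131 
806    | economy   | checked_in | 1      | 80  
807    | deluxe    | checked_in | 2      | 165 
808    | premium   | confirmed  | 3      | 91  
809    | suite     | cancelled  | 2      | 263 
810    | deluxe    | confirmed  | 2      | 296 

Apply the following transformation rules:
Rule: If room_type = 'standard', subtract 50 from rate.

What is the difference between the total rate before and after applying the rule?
50

Step 1: Original sum of rate = 1603
Step 2: 1 records have room_type = 'standard'
Step 3: Each affected record changes by -50
Step 4: Total change = 1 × -50 = -50
Step 5: New sum = 1603 + -50 = 1553
Step 6: Difference = |1553 - 1603| = 50
        (Sum decreased by 50)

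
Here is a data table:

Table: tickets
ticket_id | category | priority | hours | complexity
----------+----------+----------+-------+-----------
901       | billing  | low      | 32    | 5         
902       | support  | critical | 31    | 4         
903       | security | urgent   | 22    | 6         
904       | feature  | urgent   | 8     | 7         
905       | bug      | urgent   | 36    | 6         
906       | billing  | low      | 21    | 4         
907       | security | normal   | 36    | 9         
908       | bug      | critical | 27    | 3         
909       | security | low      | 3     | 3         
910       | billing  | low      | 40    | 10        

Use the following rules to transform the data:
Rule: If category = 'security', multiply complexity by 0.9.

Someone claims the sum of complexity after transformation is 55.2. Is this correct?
Yes, the result is correct.

Step 1: Calculate the correct sum after transformation
Step 2: Apply multiplier 0.9 to records where category = 'security'
Step 3: Correct result = 55.2
Step 4: Claimed result = 55.2
Step 5: 55.2 = 55.2 ✓
Conclusion: The claimed result is correct.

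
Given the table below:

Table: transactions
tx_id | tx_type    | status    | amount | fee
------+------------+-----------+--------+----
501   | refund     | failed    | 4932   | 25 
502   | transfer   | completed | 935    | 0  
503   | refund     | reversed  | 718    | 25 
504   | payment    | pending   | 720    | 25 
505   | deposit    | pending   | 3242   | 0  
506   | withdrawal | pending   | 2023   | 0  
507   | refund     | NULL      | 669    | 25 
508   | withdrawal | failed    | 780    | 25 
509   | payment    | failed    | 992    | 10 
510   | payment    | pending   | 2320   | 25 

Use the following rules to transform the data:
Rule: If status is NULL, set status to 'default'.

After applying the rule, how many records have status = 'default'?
1

Step 1: Count records where status IS NULL
Step 2: Found 1 records with NULL status
Step 3: These records will have status set to 'default'
Step 4: Records already having status = 'default': 0
Step 5: Answer: 1 + 0 = 1 records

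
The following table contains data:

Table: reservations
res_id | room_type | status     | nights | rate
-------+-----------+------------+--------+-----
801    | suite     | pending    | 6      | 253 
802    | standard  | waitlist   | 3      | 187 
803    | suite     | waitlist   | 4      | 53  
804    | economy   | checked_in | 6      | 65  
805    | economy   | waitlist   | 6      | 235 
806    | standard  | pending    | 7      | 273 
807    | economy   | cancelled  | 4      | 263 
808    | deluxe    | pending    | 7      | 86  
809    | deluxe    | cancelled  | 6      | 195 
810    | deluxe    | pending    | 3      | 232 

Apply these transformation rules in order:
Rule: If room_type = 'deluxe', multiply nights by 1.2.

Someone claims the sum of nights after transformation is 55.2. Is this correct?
Yes, the result is correct.

Step 1: Calculate the correct sum after transformation
Step 2: Apply multiplier 1.2 to records where room_type = 'deluxe'
Step 3: Correct result = 55.2
Step 4: Claimed result = 55.2
Step 5: 55.2 = 55.2 ✓
Conclusion: The claimed result is correct.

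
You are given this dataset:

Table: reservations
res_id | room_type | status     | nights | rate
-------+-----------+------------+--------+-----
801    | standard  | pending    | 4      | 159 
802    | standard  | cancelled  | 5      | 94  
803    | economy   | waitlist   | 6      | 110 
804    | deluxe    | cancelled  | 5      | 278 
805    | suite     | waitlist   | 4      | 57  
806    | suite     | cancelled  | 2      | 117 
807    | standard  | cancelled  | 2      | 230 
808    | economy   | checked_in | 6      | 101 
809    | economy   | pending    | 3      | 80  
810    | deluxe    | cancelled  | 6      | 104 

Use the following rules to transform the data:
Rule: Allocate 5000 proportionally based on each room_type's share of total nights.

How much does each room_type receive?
deluxe: 1279.07, economy: 1744.19, standard: 1279.07, suite: 697.67

Step 1: Calculate total nights = 43
Step 2: Calculate each room_type's proportion:
  deluxe: 11/43 = 25.58% → 1279.07
  economy: 15/43 = 34.88% → 1744.19
  standard: 11/43 = 25.58% → 1279.07
  suite: 6/43 = 13.95% → 697.67
Step 3: Verify: sum of allocations ≈ 5000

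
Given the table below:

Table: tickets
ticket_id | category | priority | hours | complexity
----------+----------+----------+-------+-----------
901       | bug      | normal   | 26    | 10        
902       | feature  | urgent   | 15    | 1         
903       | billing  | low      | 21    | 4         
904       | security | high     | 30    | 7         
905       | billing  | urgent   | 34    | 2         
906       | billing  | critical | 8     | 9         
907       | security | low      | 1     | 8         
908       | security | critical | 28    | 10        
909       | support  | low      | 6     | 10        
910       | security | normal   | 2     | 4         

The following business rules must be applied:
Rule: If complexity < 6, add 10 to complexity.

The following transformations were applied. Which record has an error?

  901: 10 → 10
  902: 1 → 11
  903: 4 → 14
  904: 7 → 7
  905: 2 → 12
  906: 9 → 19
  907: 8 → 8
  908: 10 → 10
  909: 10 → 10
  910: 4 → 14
Record 906 has an error. The correct transformed value should be 9, not 19.

Step 1: Check each record against the rule
Step 2: Record 906 has complexity = 9
Step 3: Since 9 >= 6, the bonus should not have been applied
Step 4: Correct value = 9, but claimed value = 19
Conclusion: Record 906 has the error.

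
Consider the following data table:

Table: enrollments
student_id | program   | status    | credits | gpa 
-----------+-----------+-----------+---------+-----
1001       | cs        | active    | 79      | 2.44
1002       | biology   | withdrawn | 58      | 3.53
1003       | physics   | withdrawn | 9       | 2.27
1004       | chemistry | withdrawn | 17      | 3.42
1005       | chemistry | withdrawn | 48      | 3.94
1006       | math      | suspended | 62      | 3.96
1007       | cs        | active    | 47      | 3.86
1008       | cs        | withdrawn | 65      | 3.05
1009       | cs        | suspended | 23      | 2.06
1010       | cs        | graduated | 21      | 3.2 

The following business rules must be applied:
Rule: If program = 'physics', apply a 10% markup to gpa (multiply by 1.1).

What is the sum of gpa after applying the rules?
31.96

Step 1: Records with program = 'physics' have total gpa = 2.27
Step 2: Apply multiplier: 2.27 × 1.1 = 2.5
Step 3: Other records total: 29.46
Step 4: Final sum = 2.5 + 29.46 = 31.96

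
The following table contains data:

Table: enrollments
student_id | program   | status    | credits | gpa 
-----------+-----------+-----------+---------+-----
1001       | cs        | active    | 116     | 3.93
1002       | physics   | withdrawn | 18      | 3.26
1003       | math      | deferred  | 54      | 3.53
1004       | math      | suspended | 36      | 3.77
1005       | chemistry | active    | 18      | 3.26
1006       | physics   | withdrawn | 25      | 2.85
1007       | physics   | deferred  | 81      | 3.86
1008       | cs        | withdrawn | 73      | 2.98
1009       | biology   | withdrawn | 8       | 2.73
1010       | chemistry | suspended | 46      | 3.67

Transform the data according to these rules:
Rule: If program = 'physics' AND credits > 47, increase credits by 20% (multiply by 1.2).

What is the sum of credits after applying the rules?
491.2

Step 1: Find records where program = 'physics' AND credits > 47
Step 2: 1 records match, summing to 81
Step 3: After multiplier: 81 × 1.2 = 97.2
Step 4: Unaffected records sum: 394
Step 5: Final sum = 97.2 + 394 = 491.2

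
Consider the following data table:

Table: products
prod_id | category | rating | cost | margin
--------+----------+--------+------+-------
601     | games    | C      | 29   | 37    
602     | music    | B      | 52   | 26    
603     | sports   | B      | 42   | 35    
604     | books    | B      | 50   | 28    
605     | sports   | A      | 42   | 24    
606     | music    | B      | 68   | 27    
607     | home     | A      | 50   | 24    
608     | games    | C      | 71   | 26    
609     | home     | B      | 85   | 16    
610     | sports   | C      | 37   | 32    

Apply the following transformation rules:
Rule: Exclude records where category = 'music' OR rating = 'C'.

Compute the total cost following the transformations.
269

Step 1: Find records where category = 'music' OR rating = 'C'
Step 2: 5 records match, summing to 257
Step 3: Original sum: 526
Step 4: Remaining sum = 526 - 257 = 269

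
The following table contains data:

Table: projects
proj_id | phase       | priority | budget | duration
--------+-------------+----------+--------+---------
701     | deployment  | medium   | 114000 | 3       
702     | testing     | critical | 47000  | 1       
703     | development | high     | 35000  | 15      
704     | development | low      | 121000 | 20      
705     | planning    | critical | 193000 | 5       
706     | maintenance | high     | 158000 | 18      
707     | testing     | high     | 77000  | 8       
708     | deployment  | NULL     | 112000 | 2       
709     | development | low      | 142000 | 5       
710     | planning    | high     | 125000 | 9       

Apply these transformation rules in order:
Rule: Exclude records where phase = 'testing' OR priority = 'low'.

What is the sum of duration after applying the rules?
52

Step 1: Find records where phase = 'testing' OR priority = 'low'
Step 2: 4 records match, summing to 34
Step 3: Original sum: 86
Step 4: Remaining sum = 86 - 34 = 52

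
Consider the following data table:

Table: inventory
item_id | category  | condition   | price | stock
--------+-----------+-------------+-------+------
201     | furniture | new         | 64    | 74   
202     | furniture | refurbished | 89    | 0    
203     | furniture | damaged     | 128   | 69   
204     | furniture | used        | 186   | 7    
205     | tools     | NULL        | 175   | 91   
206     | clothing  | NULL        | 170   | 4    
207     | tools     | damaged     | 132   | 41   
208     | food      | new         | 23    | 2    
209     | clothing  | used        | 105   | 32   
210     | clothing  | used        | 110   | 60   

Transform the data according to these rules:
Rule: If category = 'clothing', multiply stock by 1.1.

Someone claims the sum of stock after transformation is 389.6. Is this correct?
Yes, the result is correct.

Step 1: Calculate the correct sum after transformation
Step 2: Apply multiplier 1.1 to records where category = 'clothing'
Step 3: Correct result = 389.6
Step 4: Claimed result = 389.6
Step 5: 389.6 = 389.6 ✓
Conclusion: The claimed result is correct.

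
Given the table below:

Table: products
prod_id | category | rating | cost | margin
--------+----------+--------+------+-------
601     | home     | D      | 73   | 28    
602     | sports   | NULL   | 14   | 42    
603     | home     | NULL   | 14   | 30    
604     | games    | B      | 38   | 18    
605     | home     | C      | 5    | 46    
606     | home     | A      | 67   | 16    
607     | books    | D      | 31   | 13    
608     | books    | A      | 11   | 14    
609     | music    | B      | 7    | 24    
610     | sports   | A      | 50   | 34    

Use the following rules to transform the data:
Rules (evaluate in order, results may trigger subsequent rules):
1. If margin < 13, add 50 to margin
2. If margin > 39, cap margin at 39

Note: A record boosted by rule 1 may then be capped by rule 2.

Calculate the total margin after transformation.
255

Step 1: Apply rule 1 to records with margin < 13
  - 0 records get bonus of 50
  - Of these, 0 records then exceed 39 and get capped
Step 2: Apply rule 2 to records with margin > 39
  - 2 records (original) are capped
Step 3: Calculate final sum = 255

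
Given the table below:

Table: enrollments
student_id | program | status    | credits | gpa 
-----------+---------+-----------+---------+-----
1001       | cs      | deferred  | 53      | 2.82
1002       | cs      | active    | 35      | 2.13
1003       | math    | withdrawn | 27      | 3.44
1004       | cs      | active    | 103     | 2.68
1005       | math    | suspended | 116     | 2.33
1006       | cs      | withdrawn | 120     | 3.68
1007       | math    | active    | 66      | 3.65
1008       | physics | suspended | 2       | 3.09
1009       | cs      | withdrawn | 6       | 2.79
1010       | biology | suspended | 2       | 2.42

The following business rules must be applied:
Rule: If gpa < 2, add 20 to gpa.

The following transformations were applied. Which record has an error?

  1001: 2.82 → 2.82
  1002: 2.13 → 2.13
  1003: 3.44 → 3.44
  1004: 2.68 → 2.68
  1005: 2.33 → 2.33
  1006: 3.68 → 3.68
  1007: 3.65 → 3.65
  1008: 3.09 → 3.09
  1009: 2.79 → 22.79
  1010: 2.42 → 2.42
Record 1009 has an error. The correct transformed value should be 2.79, not 22.79.

Step 1: Check each record against the rule
Step 2: Record 1009 has gpa = 2.79
Step 3: Since 2.79 >= 2, the bonus should not have been applied
Step 4: Correct value = 2.79, but claimed value = 22.79
Conclusion: Record 1009 has the error.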